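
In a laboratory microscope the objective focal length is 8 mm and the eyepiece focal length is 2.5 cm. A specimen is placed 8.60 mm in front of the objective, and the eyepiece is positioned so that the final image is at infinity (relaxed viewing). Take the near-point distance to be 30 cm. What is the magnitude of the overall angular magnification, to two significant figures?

160

Convert to cm: f_obj = 8 mm = 0.8 cm; d_o = 8.60 mm = 0.86 cm.
Objective: 1/d_i = 1/f_obj - 1/d_o = 1/0.8 - 1/0.86 = 0.08721 cm^-1, so d_i = 11.467 cm.
m_obj = -d_i/d_o = -11.467/0.86 = -13.333.
Eyepiece angular magnification (image at infinity): M_eye = D/f_e = 30/2.5 = 12.000.
Overall M = m_obj x M_eye = (-13.333)(12.000) = -160.00.
|M| = 160.00.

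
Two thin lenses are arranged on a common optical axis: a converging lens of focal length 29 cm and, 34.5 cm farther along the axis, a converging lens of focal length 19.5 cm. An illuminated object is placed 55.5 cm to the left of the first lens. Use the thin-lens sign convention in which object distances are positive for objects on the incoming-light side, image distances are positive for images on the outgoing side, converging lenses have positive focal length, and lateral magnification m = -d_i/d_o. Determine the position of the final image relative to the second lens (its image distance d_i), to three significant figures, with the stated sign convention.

11.2 cm

First lens: d_i1 = 1/(1/29 - 1/55.5) = 60.736 cm.
This image would form 60.736 cm past lens 1, i.e. 26.236 cm beyond lens 2, so it is a virtual object for lens 2: d_o2 = 34.5 - 60.736 = -26.236 cm.
Second lens: d_i2 = 1/(1/19.5 - 1/(-26.236)) = 11.186 cm.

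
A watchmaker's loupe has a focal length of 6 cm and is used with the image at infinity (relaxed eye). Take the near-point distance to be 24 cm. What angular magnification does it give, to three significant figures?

M = D/f = 24/6 = 4.000.

4.00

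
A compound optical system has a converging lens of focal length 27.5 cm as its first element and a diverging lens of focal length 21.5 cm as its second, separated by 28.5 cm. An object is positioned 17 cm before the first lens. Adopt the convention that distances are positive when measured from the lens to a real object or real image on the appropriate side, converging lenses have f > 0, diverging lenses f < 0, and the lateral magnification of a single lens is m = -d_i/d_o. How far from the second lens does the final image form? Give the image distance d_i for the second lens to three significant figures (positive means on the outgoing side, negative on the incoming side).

First lens: d_i1 = 1/(1/27.5 - 1/17) = -44.524 cm.
With d_i1 < 0 the first image is virtual and lies on the object side; the object distance for lens 2 is d_o2 = 28.5 - (-44.524) = 73.024 cm.
Second lens: d_i2 = 1/(1/(-21.5) - 1/(73.024)) = -16.610 cm.

-16.6 cm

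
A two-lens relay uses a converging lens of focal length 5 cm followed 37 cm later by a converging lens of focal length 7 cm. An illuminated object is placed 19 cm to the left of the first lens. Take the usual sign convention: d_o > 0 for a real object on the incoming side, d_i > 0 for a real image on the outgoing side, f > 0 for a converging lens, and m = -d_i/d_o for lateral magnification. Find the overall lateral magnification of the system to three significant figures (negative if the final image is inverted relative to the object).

First lens: d_i1 = 1/(1/5 - 1/19) = 6.786 cm.
m_1 = -(6.786)/19 = -0.3571.
The intermediate image is 6.786 cm to the right of lens 1, so d_o2 = L - d_i1 = 37 - 6.786 = 30.214 cm.
Second lens: d_i2 = 1/(1/7 - 1/(30.214)) = 9.111 cm.
m_2 = -(9.111)/(30.214) = -0.3015.
Overall magnification: m = m_1 m_2 = 0.1077.

0.108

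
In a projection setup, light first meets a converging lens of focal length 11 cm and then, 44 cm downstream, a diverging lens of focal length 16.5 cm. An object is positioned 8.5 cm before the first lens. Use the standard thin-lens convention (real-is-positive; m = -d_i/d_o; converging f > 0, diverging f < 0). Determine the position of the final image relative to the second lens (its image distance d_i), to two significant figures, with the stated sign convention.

Applying the thin-lens equation to the first lens, 1/11 = 1/8.5 + 1/d_i1, which gives d_i1 = -37.400 cm.
The intermediate image is virtual, 37.400 cm to the left of lens 1, so d_o2 = L - d_i1 = 44 - (-37.400) = 81.400 cm.
Applying the thin-lens equation again with f_2 = -16.5 cm and d_o2 = 81.400 cm gives d_i2 = -13.719 cm.

-14 cm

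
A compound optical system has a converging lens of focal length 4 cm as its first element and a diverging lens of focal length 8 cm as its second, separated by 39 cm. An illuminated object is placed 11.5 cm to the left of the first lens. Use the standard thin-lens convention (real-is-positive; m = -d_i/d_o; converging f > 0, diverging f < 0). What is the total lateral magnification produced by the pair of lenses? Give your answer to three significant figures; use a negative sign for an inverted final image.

Lens 1: 1/d_i1 = 1/f_1 - 1/d_o1 = 1/4 - 1/11.5 = 0.16304 cm^-1, so d_i1 = 6.133 cm.
m_1 = -(6.133)/11.5 = -0.5333.
Object distance for lens 2: d_o2 = 39 - 6.133 = 32.867 cm.
Lens 2: 1/d_i2 = 1/f_2 - 1/d_o2 = 1/(-8) - 1/(32.867) = -0.15543 cm^-1, so d_i2 = -6.434 cm.
m_2 = -(-6.434)/(32.867) = 0.1958.
Overall magnification: m = m_1 m_2 = -0.1044.

-0.104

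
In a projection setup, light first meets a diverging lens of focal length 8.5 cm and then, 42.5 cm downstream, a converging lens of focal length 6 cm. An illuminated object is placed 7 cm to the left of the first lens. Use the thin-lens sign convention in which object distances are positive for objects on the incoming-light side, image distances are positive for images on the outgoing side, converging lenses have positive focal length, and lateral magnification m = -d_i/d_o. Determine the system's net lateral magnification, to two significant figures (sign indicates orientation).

Applying the thin-lens equation to the first lens, 1/(-8.5) = 1/7 + 1/d_i1, which gives d_i1 = -3.839 cm.
Its lateral magnification is m_1 = -d_i1/d_o1 = -(-3.839)/7 = 0.5484.
The intermediate image is virtual, 3.839 cm to the left of lens 1, so d_o2 = L - d_i1 = 42.5 - (-3.839) = 46.339 cm.
Applying the thin-lens equation again with f_2 = 6 cm and d_o2 = 46.339 cm gives d_i2 = 6.892 cm.
m_2 = -(6.892)/(46.339) = -0.1487.
The system's lateral magnification is m_1 m_2 = (0.5484)(-0.1487) = -0.0816.

-0.082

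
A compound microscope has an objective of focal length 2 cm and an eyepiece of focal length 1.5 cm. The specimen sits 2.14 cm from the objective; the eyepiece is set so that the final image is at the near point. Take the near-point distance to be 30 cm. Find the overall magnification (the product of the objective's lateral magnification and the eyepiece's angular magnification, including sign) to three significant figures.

-300

Objective: 1/d_i = 1/f_obj - 1/d_o = 1/2 - 1/2.14 = 0.03271 cm^-1, so d_i = 30.571 cm.
m_obj = -d_i/d_o = -30.571/2.14 = -14.286.
Eyepiece angular magnification (image at near point): M_eye = 1 + D/f_e = 1 + 30/1.5 = 21.000.
Overall M = m_obj x M_eye = (-14.286)(21.000) = -300.00.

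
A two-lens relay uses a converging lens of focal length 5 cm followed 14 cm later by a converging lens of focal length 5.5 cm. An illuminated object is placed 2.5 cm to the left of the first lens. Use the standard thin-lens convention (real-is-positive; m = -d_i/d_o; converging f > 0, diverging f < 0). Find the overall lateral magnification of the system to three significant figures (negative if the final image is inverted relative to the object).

First lens: d_i1 = 1/(1/5 - 1/2.5) = -5.000 cm.
m_1 = -(-5.000)/2.5 = 2.0000.
With d_i1 < 0 the first image is virtual and lies on the object side; the object distance for lens 2 is d_o2 = 14 - (-5.000) = 19.000 cm.
Second lens: d_i2 = 1/(1/5.5 - 1/(19.000)) = 7.741 cm.
m_2 = -(7.741)/(19.000) = -0.4074.
The system's lateral magnification is m_1 m_2 = (2.0000)(-0.4074) = -0.8148.

-0.815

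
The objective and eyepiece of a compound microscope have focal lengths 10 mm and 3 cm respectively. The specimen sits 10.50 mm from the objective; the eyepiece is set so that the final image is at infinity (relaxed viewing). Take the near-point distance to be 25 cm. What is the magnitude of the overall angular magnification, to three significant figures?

167

Convert to cm: f_obj = 10 mm = 1 cm; d_o = 10.50 mm = 1.05 cm.
Objective: 1/d_i = 1/f_obj - 1/d_o = 1/1 - 1/1.05 = 0.04762 cm^-1, so d_i = 21.000 cm.
m_obj = -d_i/d_o = -21.000/1.05 = -20.000.
Eyepiece angular magnification (image at infinity): M_eye = D/f_e = 25/3 = 8.333.
Overall M = m_obj x M_eye = (-20.000)(8.333) = -166.67.
|M| = 166.67.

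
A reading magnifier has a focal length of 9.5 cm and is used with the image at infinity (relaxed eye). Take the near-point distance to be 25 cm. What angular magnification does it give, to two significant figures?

M = D/f = 25/9.5 = 2.632.

2.6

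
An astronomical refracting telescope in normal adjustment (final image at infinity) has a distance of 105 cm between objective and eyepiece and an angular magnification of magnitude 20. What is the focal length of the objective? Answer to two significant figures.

100 cm

In normal adjustment the tube length equals f_obj + f_eye and |M| = f_obj/f_eye.
So f_obj = 20 f_eye and 20 f_eye + f_eye = 105 cm, giving f_eye = 105/21 = 5.000 cm and f_obj = 100.000 cm.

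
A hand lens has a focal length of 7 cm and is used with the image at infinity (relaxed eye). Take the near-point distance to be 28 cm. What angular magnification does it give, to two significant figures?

4.0

M = D/f = 28/7 = 4.000.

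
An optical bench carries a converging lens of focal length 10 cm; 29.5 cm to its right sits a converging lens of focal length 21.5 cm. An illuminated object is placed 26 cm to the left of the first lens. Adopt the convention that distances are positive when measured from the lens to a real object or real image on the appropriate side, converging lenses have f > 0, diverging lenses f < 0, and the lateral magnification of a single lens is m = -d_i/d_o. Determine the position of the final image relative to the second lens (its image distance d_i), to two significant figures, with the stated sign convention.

Lens 1: 1/d_i1 = 1/f_1 - 1/d_o1 = 1/10 - 1/26 = 0.06154 cm^-1, so d_i1 = 16.250 cm.
That image sits 13.250 cm in front of the second lens, so d_o2 = 13.250 cm.
Lens 2: 1/d_i2 = 1/f_2 - 1/d_o2 = 1/21.5 - 1/(13.250) = -0.02896 cm^-1, so d_i2 = -34.530 cm.

-35 cm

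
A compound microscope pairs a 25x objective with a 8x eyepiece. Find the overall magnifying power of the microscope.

200

The overall magnification of a compound microscope is the product of the objective and eyepiece magnifications:
M = M_obj x M_eye = 25 x 8 = 200.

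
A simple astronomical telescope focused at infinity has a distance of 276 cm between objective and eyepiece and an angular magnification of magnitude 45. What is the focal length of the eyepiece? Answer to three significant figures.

6.00 cm

In normal adjustment the tube length equals f_obj + f_eye and |M| = f_obj/f_eye.
So f_obj = 45 f_eye and 45 f_eye + f_eye = 276 cm, giving f_eye = 276/46 = 6.000 cm and f_obj = 270.000 cm.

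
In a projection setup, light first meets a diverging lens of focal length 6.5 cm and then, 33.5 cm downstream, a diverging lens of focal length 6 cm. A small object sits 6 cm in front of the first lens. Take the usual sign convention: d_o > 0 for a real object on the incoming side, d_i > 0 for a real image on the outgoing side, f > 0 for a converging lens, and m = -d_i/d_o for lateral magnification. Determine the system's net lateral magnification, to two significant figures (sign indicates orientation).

Lens 1: 1/d_i1 = 1/f_1 - 1/d_o1 = 1/(-6.5) - 1/6 = -0.32051 cm^-1, so d_i1 = -3.120 cm.
m_1 = -(-3.120)/6 = 0.5200.
The intermediate image is virtual, 3.120 cm to the left of lens 1, so d_o2 = L - d_i1 = 33.5 - (-3.120) = 36.620 cm.
Lens 2: 1/d_i2 = 1/f_2 - 1/d_o2 = 1/(-6) - 1/(36.620) = -0.19397 cm^-1, so d_i2 = -5.155 cm.
m_2 = -(-5.155)/(36.620) = 0.1408.
Overall magnification: m = m_1 m_2 = 0.0732.

0.073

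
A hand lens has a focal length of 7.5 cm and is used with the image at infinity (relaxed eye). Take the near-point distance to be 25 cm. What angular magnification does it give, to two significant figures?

3.3

M = D/f = 25/7.5 = 3.333.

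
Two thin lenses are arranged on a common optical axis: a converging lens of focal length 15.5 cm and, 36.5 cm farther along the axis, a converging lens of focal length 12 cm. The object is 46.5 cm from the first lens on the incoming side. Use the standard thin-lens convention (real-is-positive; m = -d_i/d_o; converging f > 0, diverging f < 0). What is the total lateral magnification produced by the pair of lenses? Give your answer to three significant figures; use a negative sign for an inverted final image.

Lens 1: 1/d_i1 = 1/f_1 - 1/d_o1 = 1/15.5 - 1/46.5 = 0.04301 cm^-1, so d_i1 = 23.250 cm.
m_1 = -(23.250)/46.5 = -0.5000.
Object distance for lens 2: d_o2 = 36.5 - 23.250 = 13.250 cm.
Lens 2: 1/d_i2 = 1/f_2 - 1/d_o2 = 1/12 - 1/(13.250) = 0.00786 cm^-1, so d_i2 = 127.200 cm.
m_2 = -(127.200)/(13.250) = -9.6000.
Total m = m_1 x m_2 = (-0.5000)(-9.6000) = 4.8000.

4.80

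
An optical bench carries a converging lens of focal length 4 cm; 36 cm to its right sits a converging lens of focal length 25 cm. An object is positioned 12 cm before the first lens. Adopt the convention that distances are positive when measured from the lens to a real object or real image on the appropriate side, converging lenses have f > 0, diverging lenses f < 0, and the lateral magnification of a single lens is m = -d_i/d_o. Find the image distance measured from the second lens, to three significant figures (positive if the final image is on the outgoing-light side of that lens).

First lens: d_i1 = 1/(1/4 - 1/12) = 6.000 cm.
Object distance for lens 2: d_o2 = 36 - 6.000 = 30.000 cm.
Second lens: d_i2 = 1/(1/25 - 1/(30.000)) = 150.000 cm.

150 cm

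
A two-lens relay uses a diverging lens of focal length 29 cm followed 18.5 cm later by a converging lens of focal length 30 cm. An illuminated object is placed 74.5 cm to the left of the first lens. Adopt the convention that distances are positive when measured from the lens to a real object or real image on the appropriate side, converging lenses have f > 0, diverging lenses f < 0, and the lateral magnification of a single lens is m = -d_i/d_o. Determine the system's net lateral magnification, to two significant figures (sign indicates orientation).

Lens 1: 1/d_i1 = 1/f_1 - 1/d_o1 = 1/(-29) - 1/74.5 = -0.04791 cm^-1, so d_i1 = -20.874 cm.
m_1 = -(-20.874)/74.5 = 0.2802.
With d_i1 < 0 the first image is virtual and lies on the object side; the object distance for lens 2 is d_o2 = 18.5 - (-20.874) = 39.374 cm.
Lens 2: 1/d_i2 = 1/f_2 - 1/d_o2 = 1/30 - 1/(39.374) = 0.00794 cm^-1, so d_i2 = 126.006 cm.
m_2 = -(126.006)/(39.374) = -3.2002.
The system's lateral magnification is m_1 m_2 = (0.2802)(-3.2002) = -0.8967.

-0.90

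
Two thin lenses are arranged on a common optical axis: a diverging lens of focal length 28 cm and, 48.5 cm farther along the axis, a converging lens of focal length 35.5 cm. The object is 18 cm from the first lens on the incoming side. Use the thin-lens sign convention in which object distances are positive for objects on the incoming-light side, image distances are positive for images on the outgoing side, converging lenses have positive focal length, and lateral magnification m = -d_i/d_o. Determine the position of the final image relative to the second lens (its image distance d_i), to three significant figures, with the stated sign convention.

88.1 cm

First lens: d_i1 = 1/(1/(-28) - 1/18) = -10.957 cm.
With d_i1 < 0 the first image is virtual and lies on the object side; the object distance for lens 2 is d_o2 = 48.5 - (-10.957) = 59.457 cm.
Second lens: d_i2 = 1/(1/35.5 - 1/(59.457)) = 88.106 cm.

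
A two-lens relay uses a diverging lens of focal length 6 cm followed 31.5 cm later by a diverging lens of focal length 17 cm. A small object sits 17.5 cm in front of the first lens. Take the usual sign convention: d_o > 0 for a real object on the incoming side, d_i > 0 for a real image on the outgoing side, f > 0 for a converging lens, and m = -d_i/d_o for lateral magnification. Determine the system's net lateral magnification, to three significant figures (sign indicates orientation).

First lens: d_i1 = 1/(1/(-6) - 1/17.5) = -4.468 cm.
m_1 = -(-4.468)/17.5 = 0.2553.
The intermediate image is virtual, 4.468 cm to the left of lens 1, so d_o2 = L - d_i1 = 31.5 - (-4.468) = 35.968 cm.
Second lens: d_i2 = 1/(1/(-17) - 1/(35.968)) = -11.544 cm.
m_2 = -(-11.544)/(35.968) = 0.3209.
The system's lateral magnification is m_1 m_2 = (0.2553)(0.3209) = 0.0819.

0.0819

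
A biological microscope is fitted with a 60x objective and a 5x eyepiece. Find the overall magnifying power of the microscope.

300

The overall magnification of a compound microscope is the product of the objective and eyepiece magnifications:
M = M_obj x M_eye = 60 x 5 = 300.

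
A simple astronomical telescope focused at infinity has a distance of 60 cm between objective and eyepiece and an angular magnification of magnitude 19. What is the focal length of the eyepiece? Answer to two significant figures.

In normal adjustment the tube length equals f_obj + f_eye and |M| = f_obj/f_eye.
So f_obj = 19 f_eye and 19 f_eye + f_eye = 60 cm, giving f_eye = 60/20 = 3.000 cm and f_obj = 57.000 cm.

3.0 cm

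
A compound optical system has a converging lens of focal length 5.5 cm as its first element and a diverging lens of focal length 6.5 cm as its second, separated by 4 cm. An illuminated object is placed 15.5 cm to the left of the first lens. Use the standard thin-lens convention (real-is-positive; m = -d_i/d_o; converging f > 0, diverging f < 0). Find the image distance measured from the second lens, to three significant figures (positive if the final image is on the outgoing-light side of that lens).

Applying the thin-lens equation to the first lens, 1/5.5 = 1/15.5 + 1/d_i1, which gives d_i1 = 8.525 cm.
This image would form 8.525 cm past lens 1, i.e. 4.525 cm beyond lens 2, so it is a virtual object for lens 2: d_o2 = 4 - 8.525 = -4.525 cm.
Applying the thin-lens equation again with f_2 = -6.5 cm and d_o2 = -4.525 cm gives d_i2 = 14.892 cm.

14.9 cm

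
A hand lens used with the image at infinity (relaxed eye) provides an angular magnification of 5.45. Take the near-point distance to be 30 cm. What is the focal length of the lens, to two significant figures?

For the image at infinity, M = D/f.
f = D/M = 30/5.45 = 5.505 cm.

5.5 cm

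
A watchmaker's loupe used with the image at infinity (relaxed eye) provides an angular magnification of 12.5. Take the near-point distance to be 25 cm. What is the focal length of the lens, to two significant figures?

2.0 cm

For the image at infinity, M = D/f.
f = D/M = 25/12.5 = 2.000 cm.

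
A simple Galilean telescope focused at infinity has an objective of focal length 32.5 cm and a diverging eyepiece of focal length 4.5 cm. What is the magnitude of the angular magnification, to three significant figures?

|M| = f_obj/|f_eye| = 32.5/4.5 = 7.222.

7.22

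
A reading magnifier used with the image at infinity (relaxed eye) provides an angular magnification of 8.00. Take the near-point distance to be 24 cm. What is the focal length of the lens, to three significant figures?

For the image at infinity, M = D/f.
f = D/M = 24/8.0 = 3.000 cm.

3.00 cm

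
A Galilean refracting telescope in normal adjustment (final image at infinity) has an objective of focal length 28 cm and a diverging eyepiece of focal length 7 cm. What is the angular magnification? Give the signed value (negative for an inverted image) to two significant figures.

M = -f_obj/f_eye = -28/(-7) = 4.000.

4.0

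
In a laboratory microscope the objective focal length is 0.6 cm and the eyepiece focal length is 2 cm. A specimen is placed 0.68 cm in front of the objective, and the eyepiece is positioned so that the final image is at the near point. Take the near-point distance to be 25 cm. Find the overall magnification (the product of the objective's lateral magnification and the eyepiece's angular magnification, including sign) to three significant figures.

-101

Objective: 1/d_i = 1/f_obj - 1/d_o = 1/0.6 - 1/0.68 = 0.19608 cm^-1, so d_i = 5.100 cm.
m_obj = -d_i/d_o = -5.100/0.68 = -7.500.
Eyepiece angular magnification (image at near point): M_eye = 1 + D/f_e = 1 + 25/2 = 13.500.
Overall M = m_obj x M_eye = (-7.500)(13.500) = -101.25.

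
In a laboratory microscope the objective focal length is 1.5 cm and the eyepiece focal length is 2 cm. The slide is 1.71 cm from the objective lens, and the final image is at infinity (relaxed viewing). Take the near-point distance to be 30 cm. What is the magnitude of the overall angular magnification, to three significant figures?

Objective: 1/d_i = 1/f_obj - 1/d_o = 1/1.5 - 1/1.71 = 0.08187 cm^-1, so d_i = 12.214 cm.
m_obj = -d_i/d_o = -12.214/1.71 = -7.143.
Eyepiece angular magnification (image at infinity): M_eye = D/f_e = 30/2 = 15.000.
Overall M = m_obj x M_eye = (-7.143)(15.000) = -107.14.
|M| = 107.14.

107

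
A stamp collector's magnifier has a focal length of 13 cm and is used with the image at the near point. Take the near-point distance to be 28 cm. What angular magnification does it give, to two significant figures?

M = 1 + D/f = 1 + 28/13 = 3.154.

3.2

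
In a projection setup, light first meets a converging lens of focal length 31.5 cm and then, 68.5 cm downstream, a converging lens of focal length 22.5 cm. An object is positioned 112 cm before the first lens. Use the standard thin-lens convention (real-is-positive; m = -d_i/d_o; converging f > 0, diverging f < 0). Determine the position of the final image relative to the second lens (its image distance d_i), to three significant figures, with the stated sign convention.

Applying the thin-lens equation to the first lens, 1/31.5 = 1/112 + 1/d_i1, which gives d_i1 = 43.826 cm.
That image sits 24.674 cm in front of the second lens, so d_o2 = 24.674 cm.
Applying the thin-lens equation again with f_2 = 22.5 cm and d_o2 = 24.674 cm gives d_i2 = 255.375 cm.

255 cm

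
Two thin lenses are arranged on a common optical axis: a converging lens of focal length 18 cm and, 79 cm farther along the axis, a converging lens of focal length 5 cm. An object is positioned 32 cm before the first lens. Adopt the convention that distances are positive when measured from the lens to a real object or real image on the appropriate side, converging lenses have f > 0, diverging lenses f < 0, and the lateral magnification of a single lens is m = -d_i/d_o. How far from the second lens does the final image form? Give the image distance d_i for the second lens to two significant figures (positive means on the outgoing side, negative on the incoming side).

Applying the thin-lens equation to the first lens, 1/18 = 1/32 + 1/d_i1, which gives d_i1 = 41.143 cm.
Object distance for lens 2: d_o2 = 79 - 41.143 = 37.857 cm.
Applying the thin-lens equation again with f_2 = 5 cm and d_o2 = 37.857 cm gives d_i2 = 5.761 cm.

5.8 cm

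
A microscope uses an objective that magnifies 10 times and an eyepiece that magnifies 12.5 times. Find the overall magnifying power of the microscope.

The overall magnification of a compound microscope is the product of the objective and eyepiece magnifications:
M = M_obj x M_eye = 10 x 12.5 = 125.

125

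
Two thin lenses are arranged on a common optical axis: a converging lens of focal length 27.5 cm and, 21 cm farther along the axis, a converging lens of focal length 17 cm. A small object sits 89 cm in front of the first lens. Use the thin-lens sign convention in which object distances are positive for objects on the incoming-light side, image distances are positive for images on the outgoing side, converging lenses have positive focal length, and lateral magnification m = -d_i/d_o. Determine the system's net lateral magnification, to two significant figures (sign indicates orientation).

-0.21

Applying the thin-lens equation to the first lens, 1/27.5 = 1/89 + 1/d_i1, which gives d_i1 = 39.797 cm.
Its lateral magnification is m_1 = -d_i1/d_o1 = -(39.797)/89 = -0.4472.
This image would form 39.797 cm past lens 1, i.e. 18.797 cm beyond lens 2, so it is a virtual object for lens 2: d_o2 = 21 - 39.797 = -18.797 cm.
Applying the thin-lens equation again with f_2 = 17 cm and d_o2 = -18.797 cm gives d_i2 = 8.927 cm.
m_2 = -(8.927)/(-18.797) = 0.4749.
Total m = m_1 x m_2 = (-0.4472)(0.4749) = -0.2124.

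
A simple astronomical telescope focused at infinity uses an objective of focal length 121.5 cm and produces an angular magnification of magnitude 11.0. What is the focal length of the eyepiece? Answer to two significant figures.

11 cm

|M| = f_obj/f_eye, so f_eye = f_obj/|M| = 121.5/11.0 = 11.045 cm.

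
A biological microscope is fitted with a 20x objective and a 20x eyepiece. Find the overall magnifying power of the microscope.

The overall magnification of a compound microscope is the product of the objective and eyepiece magnifications:
M = M_obj x M_eye = 20 x 20 = 400.

400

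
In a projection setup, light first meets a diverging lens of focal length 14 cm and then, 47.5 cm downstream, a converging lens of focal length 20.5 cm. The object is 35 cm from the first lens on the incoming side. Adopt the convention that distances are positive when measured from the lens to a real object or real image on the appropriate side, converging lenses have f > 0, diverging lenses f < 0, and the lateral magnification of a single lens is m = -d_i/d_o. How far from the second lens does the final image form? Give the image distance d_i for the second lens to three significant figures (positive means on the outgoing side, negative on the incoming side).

Applying the thin-lens equation to the first lens, 1/(-14) = 1/35 + 1/d_i1, which gives d_i1 = -10.000 cm.
The intermediate image is virtual, 10.000 cm to the left of lens 1, so d_o2 = L - d_i1 = 47.5 - (-10.000) = 57.500 cm.
Applying the thin-lens equation again with f_2 = 20.5 cm and d_o2 = 57.500 cm gives d_i2 = 31.858 cm.

31.9 cm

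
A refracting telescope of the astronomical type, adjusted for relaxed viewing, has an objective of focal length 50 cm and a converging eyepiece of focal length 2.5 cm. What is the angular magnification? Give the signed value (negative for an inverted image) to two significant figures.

M = -f_obj/f_eye = -50/(2.5) = -20.000.

-20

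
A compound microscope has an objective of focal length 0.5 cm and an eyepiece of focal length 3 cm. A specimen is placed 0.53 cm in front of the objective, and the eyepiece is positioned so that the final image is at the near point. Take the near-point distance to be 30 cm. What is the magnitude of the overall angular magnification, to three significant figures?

183

Objective: 1/d_i = 1/f_obj - 1/d_o = 1/0.5 - 1/0.53 = 0.11321 cm^-1, so d_i = 8.833 cm.
m_obj = -d_i/d_o = -8.833/0.53 = -16.667.
Eyepiece angular magnification (image at near point): M_eye = 1 + D/f_e = 1 + 30/3 = 11.000.
Overall M = m_obj x M_eye = (-16.667)(11.000) = -183.33.
|M| = 183.33.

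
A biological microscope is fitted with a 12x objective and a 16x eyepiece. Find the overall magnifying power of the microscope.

192

The overall magnification of a compound microscope is the product of the objective and eyepiece magnifications:
M = M_obj x M_eye = 12 x 16 = 192.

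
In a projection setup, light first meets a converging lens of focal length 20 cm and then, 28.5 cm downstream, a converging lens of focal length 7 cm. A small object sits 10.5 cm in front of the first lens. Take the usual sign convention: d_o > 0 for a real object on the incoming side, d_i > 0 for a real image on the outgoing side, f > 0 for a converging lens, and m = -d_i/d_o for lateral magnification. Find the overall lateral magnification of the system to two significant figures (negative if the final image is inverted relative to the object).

Lens 1: 1/d_i1 = 1/f_1 - 1/d_o1 = 1/20 - 1/10.5 = -0.04524 cm^-1, so d_i1 = -22.105 cm.
m_1 = -(-22.105)/10.5 = 2.1053.
The intermediate image is virtual, 22.105 cm to the left of lens 1, so d_o2 = L - d_i1 = 28.5 - (-22.105) = 50.605 cm.
Lens 2: 1/d_i2 = 1/f_2 - 1/d_o2 = 1/7 - 1/(50.605) = 0.12310 cm^-1, so d_i2 = 8.124 cm.
m_2 = -(8.124)/(50.605) = -0.1605.
Overall magnification: m = m_1 m_2 = -0.3380.

-0.34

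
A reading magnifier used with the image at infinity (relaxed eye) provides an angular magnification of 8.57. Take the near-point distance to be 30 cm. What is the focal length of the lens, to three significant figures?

3.50 cm

For the image at infinity, M = D/f.
f = D/M = 30/8.57 = 3.501 cm.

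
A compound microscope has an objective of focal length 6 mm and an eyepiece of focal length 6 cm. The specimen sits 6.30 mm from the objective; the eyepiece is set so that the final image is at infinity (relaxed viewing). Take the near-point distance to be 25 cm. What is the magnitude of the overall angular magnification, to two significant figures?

Convert to cm: f_obj = 6 mm = 0.6 cm; d_o = 6.30 mm = 0.63 cm.
Objective: 1/d_i = 1/f_obj - 1/d_o = 1/0.6 - 1/0.63 = 0.07937 cm^-1, so d_i = 12.600 cm.
m_obj = -d_i/d_o = -12.600/0.63 = -20.000.
Eyepiece angular magnification (image at infinity): M_eye = D/f_e = 25/6 = 4.167.
Overall M = m_obj x M_eye = (-20.000)(4.167) = -83.33.
|M| = 83.33.

83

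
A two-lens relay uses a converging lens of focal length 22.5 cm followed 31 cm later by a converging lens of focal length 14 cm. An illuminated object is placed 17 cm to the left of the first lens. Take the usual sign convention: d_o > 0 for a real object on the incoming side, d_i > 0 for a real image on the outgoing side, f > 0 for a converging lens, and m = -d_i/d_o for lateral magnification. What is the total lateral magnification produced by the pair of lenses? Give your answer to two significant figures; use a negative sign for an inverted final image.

First lens: d_i1 = 1/(1/22.5 - 1/17) = -69.545 cm.
m_1 = -(-69.545)/17 = 4.0909.
The intermediate image is virtual, 69.545 cm to the left of lens 1, so d_o2 = L - d_i1 = 31 - (-69.545) = 100.545 cm.
Second lens: d_i2 = 1/(1/14 - 1/(100.545)) = 16.265 cm.
m_2 = -(16.265)/(100.545) = -0.1618.
Overall magnification: m = m_1 m_2 = -0.6618.

-0.66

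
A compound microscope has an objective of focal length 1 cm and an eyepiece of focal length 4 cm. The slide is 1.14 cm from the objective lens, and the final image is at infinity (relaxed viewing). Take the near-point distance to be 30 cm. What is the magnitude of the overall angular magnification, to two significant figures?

Objective: 1/d_i = 1/f_obj - 1/d_o = 1/1 - 1/1.14 = 0.12281 cm^-1, so d_i = 8.143 cm.
m_obj = -d_i/d_o = -8.143/1.14 = -7.143.
Eyepiece angular magnification (image at infinity): M_eye = D/f_e = 30/4 = 7.500.
Overall M = m_obj x M_eye = (-7.143)(7.500) = -53.57.
|M| = 53.57.

54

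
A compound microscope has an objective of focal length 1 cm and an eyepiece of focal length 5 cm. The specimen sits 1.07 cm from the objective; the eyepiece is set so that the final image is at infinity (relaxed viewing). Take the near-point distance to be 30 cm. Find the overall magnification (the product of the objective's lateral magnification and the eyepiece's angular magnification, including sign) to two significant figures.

Objective: 1/d_i = 1/f_obj - 1/d_o = 1/1 - 1/1.07 = 0.06542 cm^-1, so d_i = 15.286 cm.
m_obj = -d_i/d_o = -15.286/1.07 = -14.286.
Eyepiece angular magnification (image at infinity): M_eye = D/f_e = 30/5 = 6.000.
Overall M = m_obj x M_eye = (-14.286)(6.000) = -85.71.

-86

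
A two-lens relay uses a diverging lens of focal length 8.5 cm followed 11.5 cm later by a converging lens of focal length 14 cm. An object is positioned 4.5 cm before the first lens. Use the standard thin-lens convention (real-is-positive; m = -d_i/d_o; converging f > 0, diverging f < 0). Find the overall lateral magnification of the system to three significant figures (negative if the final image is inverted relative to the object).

-20.7

First lens: d_i1 = 1/(1/(-8.5) - 1/4.5) = -2.942 cm.
m_1 = -(-2.942)/4.5 = 0.6538.
With d_i1 < 0 the first image is virtual and lies on the object side; the object distance for lens 2 is d_o2 = 11.5 - (-2.942) = 14.442 cm.
Second lens: d_i2 = 1/(1/14 - 1/(14.442)) = 457.130 cm.
m_2 = -(457.130)/(14.442) = -31.6522.
Overall magnification: m = m_1 m_2 = -20.6957.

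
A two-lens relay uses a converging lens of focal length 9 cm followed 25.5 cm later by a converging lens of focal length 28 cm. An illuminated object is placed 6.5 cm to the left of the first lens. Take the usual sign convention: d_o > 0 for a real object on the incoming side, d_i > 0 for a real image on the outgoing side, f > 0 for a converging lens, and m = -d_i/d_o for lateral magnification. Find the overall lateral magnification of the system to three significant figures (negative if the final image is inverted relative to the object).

-4.82

Lens 1: 1/d_i1 = 1/f_1 - 1/d_o1 = 1/9 - 1/6.5 = -0.04274 cm^-1, so d_i1 = -23.400 cm.
m_1 = -(-23.400)/6.5 = 3.6000.
With d_i1 < 0 the first image is virtual and lies on the object side; the object distance for lens 2 is d_o2 = 25.5 - (-23.400) = 48.900 cm.
Lens 2: 1/d_i2 = 1/f_2 - 1/d_o2 = 1/28 - 1/(48.900) = 0.01526 cm^-1, so d_i2 = 65.512 cm.
m_2 = -(65.512)/(48.900) = -1.3397.
Overall magnification: m = m_1 m_2 = -4.8230.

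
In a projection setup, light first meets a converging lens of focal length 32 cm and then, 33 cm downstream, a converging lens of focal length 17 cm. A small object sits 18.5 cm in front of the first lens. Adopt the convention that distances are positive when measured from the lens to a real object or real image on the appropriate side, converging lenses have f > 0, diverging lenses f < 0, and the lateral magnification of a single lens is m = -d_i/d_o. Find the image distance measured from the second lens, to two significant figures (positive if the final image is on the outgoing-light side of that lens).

22 cm

First lens: d_i1 = 1/(1/32 - 1/18.5) = -43.852 cm.
The intermediate image is virtual, 43.852 cm to the left of lens 1, so d_o2 = L - d_i1 = 33 - (-43.852) = 76.852 cm.
Second lens: d_i2 = 1/(1/17 - 1/(76.852)) = 21.829 cm.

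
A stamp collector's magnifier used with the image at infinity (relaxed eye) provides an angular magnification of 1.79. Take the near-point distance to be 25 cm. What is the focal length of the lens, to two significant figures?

For the image at infinity, M = D/f.
f = D/M = 25/1.79 = 13.966 cm.

14 cm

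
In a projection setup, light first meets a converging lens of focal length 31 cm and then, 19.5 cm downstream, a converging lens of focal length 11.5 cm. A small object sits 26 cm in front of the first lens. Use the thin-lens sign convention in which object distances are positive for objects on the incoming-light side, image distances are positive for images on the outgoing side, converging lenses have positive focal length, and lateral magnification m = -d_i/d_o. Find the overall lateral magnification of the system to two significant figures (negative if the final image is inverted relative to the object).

Applying the thin-lens equation to the first lens, 1/31 = 1/26 + 1/d_i1, which gives d_i1 = -161.200 cm.
Its lateral magnification is m_1 = -d_i1/d_o1 = -(-161.200)/26 = 6.2000.
With d_i1 < 0 the first image is virtual and lies on the object side; the object distance for lens 2 is d_o2 = 19.5 - (-161.200) = 180.700 cm.
Applying the thin-lens equation again with f_2 = 11.5 cm and d_o2 = 180.700 cm gives d_i2 = 12.282 cm.
m_2 = -(12.282)/(180.700) = -0.0680.
Total m = m_1 x m_2 = (6.2000)(-0.0680) = -0.4214.

-0.42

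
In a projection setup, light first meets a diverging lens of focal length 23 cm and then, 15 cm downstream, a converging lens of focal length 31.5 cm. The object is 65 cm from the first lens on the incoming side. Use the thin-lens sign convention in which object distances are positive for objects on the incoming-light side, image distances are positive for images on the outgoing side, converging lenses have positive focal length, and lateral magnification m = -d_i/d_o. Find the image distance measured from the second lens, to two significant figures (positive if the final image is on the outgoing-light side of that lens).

2100 cm

Lens 1: 1/d_i1 = 1/f_1 - 1/d_o1 = 1/(-23) - 1/65 = -0.05886 cm^-1, so d_i1 = -16.989 cm.
With d_i1 < 0 the first image is virtual and lies on the object side; the object distance for lens 2 is d_o2 = 15 - (-16.989) = 31.989 cm.
Lens 2: 1/d_i2 = 1/f_2 - 1/d_o2 = 1/31.5 - 1/(31.989) = 0.00048 cm^-1, so d_i2 = 2062.151 cm.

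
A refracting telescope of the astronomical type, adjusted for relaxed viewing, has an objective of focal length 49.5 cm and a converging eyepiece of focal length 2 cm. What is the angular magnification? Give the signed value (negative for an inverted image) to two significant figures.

-25

M = -f_obj/f_eye = -49.5/(2) = -24.750.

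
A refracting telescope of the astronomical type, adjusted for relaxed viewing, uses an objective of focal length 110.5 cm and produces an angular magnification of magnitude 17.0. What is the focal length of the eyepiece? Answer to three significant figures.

|M| = f_obj/f_eye, so f_eye = f_obj/|M| = 110.5/17.0 = 6.500 cm.

6.50 cm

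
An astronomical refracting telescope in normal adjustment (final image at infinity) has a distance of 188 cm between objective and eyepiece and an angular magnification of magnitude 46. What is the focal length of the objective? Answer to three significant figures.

184 cm

In normal adjustment the tube length equals f_obj + f_eye and |M| = f_obj/f_eye.
So f_obj = 46 f_eye and 46 f_eye + f_eye = 188 cm, giving f_eye = 188/47 = 4.000 cm and f_obj = 184.000 cm.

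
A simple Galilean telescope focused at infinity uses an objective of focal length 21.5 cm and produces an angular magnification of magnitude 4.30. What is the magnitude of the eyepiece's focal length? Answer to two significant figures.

5.0 cm

|M| = f_obj/|f_eye|, so |f_eye| = f_obj/|M| = 21.5/4.3 = 5.000 cm.
(The eyepiece is diverging, so its signed focal length is -5.000 cm.)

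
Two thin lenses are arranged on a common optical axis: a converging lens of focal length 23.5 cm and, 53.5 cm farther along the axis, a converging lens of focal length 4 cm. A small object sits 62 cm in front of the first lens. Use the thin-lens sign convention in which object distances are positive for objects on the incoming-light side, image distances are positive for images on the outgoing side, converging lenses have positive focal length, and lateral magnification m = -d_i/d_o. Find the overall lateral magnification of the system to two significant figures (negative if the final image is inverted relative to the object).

0.21

First lens: d_i1 = 1/(1/23.5 - 1/62) = 37.844 cm.
m_1 = -(37.844)/62 = -0.6104.
That image sits 15.656 cm in front of the second lens, so d_o2 = 15.656 cm.
Second lens: d_i2 = 1/(1/4 - 1/(15.656)) = 5.373 cm.
m_2 = -(5.373)/(15.656) = -0.3432.
Overall magnification: m = m_1 m_2 = 0.2095.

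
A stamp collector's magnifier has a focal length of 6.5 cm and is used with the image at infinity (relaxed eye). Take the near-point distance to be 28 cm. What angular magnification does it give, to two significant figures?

M = D/f = 28/6.5 = 4.308.

4.3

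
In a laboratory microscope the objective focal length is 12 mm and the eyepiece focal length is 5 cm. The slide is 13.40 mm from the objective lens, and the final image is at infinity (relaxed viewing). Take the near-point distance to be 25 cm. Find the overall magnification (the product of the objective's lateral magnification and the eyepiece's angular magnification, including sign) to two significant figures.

-43

Convert to cm: f_obj = 12 mm = 1.2 cm; d_o = 13.40 mm = 1.34 cm.
Objective: 1/d_i = 1/f_obj - 1/d_o = 1/1.2 - 1/1.34 = 0.08706 cm^-1, so d_i = 11.486 cm.
m_obj = -d_i/d_o = -11.486/1.34 = -8.571.
Eyepiece angular magnification (image at infinity): M_eye = D/f_e = 25/5 = 5.000.
Overall M = m_obj x M_eye = (-8.571)(5.000) = -42.86.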